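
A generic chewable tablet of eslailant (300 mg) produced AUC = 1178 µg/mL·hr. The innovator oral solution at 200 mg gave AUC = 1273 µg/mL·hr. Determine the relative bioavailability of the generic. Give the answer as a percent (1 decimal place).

F_rel = 61.7%

F_rel = (AUC_test/D_test) / (AUC_ref/D_ref)
      = (1178/300) / (1273/200)
      = 3.92667 / 6.365 = 0.6169 = 61.69%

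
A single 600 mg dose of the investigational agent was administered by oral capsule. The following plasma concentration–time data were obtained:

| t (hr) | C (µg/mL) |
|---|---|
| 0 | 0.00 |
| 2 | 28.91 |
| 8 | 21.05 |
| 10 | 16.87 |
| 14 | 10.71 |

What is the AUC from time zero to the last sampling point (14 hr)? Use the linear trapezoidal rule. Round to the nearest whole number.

Trapezoidal AUC_0→14:
  [0→2]: (0.00+28.91)/2 × 2 = 28.91
  [2→8]: (28.91+21.05)/2 × 6 = 149.88
  [8→10]: (21.05+16.87)/2 × 2 = 37.92
  [10→14]: (16.87+10.71)/2 × 4 = 55.16
  Sum = 271.87 µg/mL·hr

AUC = 272 µg/mL·hr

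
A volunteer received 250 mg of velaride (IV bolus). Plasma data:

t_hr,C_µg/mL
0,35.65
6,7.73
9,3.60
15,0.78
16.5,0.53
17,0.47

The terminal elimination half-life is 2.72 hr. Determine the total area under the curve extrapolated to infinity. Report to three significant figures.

AUC = 163 µg/mL·hr

Trapezoidal AUC_0→17:
  [0→6]: (35.65+7.73)/2 × 6 = 130.14
  [6→9]: (7.73+3.60)/2 × 3 = 16.995
  [9→15]: (3.60+0.78)/2 × 6 = 13.14
  [15→16.5]: (0.78+0.53)/2 × 1.5 = 0.9825
  [16.5→17]: (0.53+0.47)/2 × 0.5 = 0.25
  Sum = 161.5075 µg/mL·hr
k_e = ln2 / t½ = 0.693147 / 2.72 = 0.2548 hr^-1
Extrapolated tail: C_last / k_e = 0.47 / 0.2548 = 1.845
AUC_0→∞ = 161.5075 + 1.845 = 163.3525 µg/mL·hr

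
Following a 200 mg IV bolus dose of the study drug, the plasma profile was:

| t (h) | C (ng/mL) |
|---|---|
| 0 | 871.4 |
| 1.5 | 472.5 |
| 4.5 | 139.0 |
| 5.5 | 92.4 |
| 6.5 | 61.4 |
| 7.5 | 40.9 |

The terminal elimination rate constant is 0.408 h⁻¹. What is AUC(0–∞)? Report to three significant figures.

Trapezoidal AUC_0→7.5:
  [0→1.5]: (871.4+472.5)/2 × 1.5 = 1007.925
  [1.5→4.5]: (472.5+139.0)/2 × 3 = 917.25
  [4.5→5.5]: (139.0+92.4)/2 × 1 = 115.7
  [5.5→6.5]: (92.4+61.4)/2 × 1 = 76.9
  [6.5→7.5]: (61.4+40.9)/2 × 1 = 51.15
  Sum = 2168.925 ng/mL·h
Extrapolated tail: C_last / k_e = 40.9 / 0.408 = 100.245
AUC_0→∞ = 2168.925 + 100.245 = 2269.17 ng/mL·h

AUC = 2270 ng/mL·h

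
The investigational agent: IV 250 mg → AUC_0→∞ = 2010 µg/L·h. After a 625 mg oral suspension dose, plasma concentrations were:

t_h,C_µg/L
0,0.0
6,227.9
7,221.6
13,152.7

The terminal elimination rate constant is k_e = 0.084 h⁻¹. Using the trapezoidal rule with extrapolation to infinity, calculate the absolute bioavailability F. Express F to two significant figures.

Trapezoidal AUC_0→13 (oral suspension):
  [0→6]: (0.0+227.9)/2 × 6 = 683.7
  [6→7]: (227.9+221.6)/2 × 1 = 224.75
  [7→13]: (221.6+152.7)/2 × 6 = 1122.9
  Sum = 2031.35 µg/L·h
Tail: C_last/k_e = 152.7/0.084 = 1817.857
AUC_0→∞ (oral suspension) = 2031.35 + 1817.857 = 3849.207 µg/L·h
F = (AUC_ev/D_ev)/(AUC_iv/D_iv) = (3849.207/625)/(2010/250) = 6.1587312/8.04 = 0.7660

F = 0.77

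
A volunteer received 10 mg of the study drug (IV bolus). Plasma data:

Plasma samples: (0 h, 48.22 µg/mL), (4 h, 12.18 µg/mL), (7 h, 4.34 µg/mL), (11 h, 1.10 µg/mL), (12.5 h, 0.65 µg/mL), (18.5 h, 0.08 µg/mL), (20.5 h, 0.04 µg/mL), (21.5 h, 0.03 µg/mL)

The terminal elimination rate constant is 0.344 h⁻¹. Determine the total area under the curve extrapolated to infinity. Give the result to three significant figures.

Trapezoidal AUC_0→21.5:
  [0→4]: (48.22+12.18)/2 × 4 = 120.8
  [4→7]: (12.18+4.34)/2 × 3 = 24.78
  [7→11]: (4.34+1.10)/2 × 4 = 10.88
  [11→12.5]: (1.10+0.65)/2 × 1.5 = 1.3125
  [12.5→18.5]: (0.65+0.08)/2 × 6 = 2.19
  [18.5→20.5]: (0.08+0.04)/2 × 2 = 0.12
  [20.5→21.5]: (0.04+0.03)/2 × 1 = 0.035
  Sum = 160.1175 µg/mL·h
Extrapolated tail: C_last / k_e = 0.03 / 0.344 = 0.087
AUC_0→∞ = 160.1175 + 0.087 = 160.2045 µg/mL·h

AUC = 160 µg/mL·h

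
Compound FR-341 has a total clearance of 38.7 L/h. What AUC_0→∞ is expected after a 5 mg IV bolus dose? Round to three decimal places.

AUC_0→∞ = Dose_iv / CL
        = 5 / 38.7 = 0.129199 mg/L·h

AUC = 0.129 mg/L·h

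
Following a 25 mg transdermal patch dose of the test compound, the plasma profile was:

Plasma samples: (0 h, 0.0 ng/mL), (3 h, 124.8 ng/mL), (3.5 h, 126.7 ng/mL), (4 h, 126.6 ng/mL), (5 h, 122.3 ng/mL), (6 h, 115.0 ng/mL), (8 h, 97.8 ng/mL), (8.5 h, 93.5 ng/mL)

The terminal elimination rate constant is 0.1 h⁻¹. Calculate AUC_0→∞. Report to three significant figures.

Trapezoidal AUC_0→8.5:
  [0→3]: (0.0+124.8)/2 × 3 = 187.2
  [3→3.5]: (124.8+126.7)/2 × 0.5 = 62.875
  [3.5→4]: (126.7+126.6)/2 × 0.5 = 63.325
  [4→5]: (126.6+122.3)/2 × 1 = 124.45
  [5→6]: (122.3+115.0)/2 × 1 = 118.65
  [6→8]: (115.0+97.8)/2 × 2 = 212.8
  [8→8.5]: (97.8+93.5)/2 × 0.5 = 47.825
  Sum = 817.125 ng/mL·h
Extrapolated tail: C_last / k_e = 93.5 / 0.1 = 935.000
AUC_0→∞ = 817.125 + 935.000 = 1752.125 ng/mL·h

AUC = 1750 ng/mL·h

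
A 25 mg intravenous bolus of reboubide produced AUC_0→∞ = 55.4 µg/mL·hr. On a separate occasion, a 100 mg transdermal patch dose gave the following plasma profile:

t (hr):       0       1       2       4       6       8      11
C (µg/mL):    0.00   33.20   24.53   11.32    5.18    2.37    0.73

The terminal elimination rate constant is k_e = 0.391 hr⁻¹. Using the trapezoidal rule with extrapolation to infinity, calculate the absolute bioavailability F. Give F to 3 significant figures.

Trapezoidal AUC_0→11 (transdermal patch):
  [0→1]: (0.00+33.20)/2 × 1 = 16.6
  [1→2]: (33.20+24.53)/2 × 1 = 28.865
  [2→4]: (24.53+11.32)/2 × 2 = 35.85
  [4→6]: (11.32+5.18)/2 × 2 = 16.5
  [6→8]: (5.18+2.37)/2 × 2 = 7.55
  [8→11]: (2.37+0.73)/2 × 3 = 4.65
  Sum = 110.015 µg/mL·hr
Tail: C_last/k_e = 0.73/0.391 = 1.867
AUC_0→∞ (transdermal patch) = 110.015 + 1.867 = 111.882 µg/mL·hr
F = (AUC_ev/D_ev)/(AUC_iv/D_iv) = (111.882/100)/(55.4/25) = 1.11882/2.216 = 0.5049

F = 0.505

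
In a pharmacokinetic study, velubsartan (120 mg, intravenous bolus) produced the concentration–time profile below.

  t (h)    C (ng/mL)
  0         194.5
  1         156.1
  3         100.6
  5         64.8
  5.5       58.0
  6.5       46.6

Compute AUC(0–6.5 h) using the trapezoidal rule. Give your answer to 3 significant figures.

AUC = 680 ng/mL·h

Trapezoidal AUC_0→6.5:
  [0→1]: (194.5+156.1)/2 × 1 = 175.3
  [1→3]: (156.1+100.6)/2 × 2 = 256.7
  [3→5]: (100.6+64.8)/2 × 2 = 165.4
  [5→5.5]: (64.8+58.0)/2 × 0.5 = 30.7
  [5.5→6.5]: (58.0+46.6)/2 × 1 = 52.3
  Sum = 680.4 ng/mL·h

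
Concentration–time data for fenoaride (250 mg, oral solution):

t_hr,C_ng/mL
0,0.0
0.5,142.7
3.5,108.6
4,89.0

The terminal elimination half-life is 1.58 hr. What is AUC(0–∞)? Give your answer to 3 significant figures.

AUC = 665 ng/mL·hr

Trapezoidal AUC_0→4:
  [0→0.5]: (0.0+142.7)/2 × 0.5 = 35.675
  [0.5→3.5]: (142.7+108.6)/2 × 3 = 376.95
  [3.5→4]: (108.6+89.0)/2 × 0.5 = 49.4
  Sum = 462.025 ng/mL·hr
k_e = ln2 / t½ = 0.693147 / 1.58 = 0.4387 hr^-1
Extrapolated tail: C_last / k_e = 89.0 / 0.4387 = 202.872
AUC_0→∞ = 462.025 + 202.872 = 664.897 ng/mL·hr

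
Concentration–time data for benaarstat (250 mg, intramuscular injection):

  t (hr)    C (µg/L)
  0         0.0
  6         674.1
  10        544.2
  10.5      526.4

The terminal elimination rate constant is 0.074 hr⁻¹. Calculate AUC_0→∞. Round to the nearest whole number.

AUC = 11840 µg/L·hr

Trapezoidal AUC_0→10.5:
  [0→6]: (0.0+674.1)/2 × 6 = 2022.3
  [6→10]: (674.1+544.2)/2 × 4 = 2436.6
  [10→10.5]: (544.2+526.4)/2 × 0.5 = 267.65
  Sum = 4726.55 µg/L·hr
Extrapolated tail: C_last / k_e = 526.4 / 0.074 = 7113.514
AUC_0→∞ = 4726.55 + 7113.514 = 11840.064 µg/L·hr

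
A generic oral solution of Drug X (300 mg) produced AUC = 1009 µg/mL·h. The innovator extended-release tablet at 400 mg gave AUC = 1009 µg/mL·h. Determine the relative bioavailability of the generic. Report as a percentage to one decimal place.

F_rel = (AUC_test/D_test) / (AUC_ref/D_ref)
      = (1009/300) / (1009/400)
      = 3.36333 / 2.5225 = 1.3333 = 133.33%

F_rel = 133.3%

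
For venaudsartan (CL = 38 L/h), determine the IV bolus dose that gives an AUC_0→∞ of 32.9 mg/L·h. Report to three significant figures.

Dose = 1250 mg

Dose_iv = CL × AUC_0→∞
     = 38 × 32.9 = 1250.2 mg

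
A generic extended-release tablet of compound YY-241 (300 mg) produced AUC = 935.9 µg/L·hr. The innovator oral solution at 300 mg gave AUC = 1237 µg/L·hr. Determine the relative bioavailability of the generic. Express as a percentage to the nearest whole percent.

F_rel = 76%

F_rel = (AUC_test/D_test) / (AUC_ref/D_ref)
      = (935.9/300) / (1237/300)
      = 3.11967 / 4.12333 = 0.7566 = 75.66%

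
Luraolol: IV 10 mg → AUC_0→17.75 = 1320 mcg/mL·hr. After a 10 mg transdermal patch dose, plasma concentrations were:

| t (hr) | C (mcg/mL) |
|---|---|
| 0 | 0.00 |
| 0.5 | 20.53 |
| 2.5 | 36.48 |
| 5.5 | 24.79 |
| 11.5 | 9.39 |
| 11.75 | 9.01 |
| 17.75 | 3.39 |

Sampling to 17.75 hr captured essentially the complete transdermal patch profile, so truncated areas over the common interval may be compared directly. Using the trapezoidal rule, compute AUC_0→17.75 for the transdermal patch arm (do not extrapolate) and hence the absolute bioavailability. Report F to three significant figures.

F = 0.224

Trapezoidal AUC_0→17.75 (transdermal patch):
  [0→0.5]: (0.00+20.53)/2 × 0.5 = 5.1325
  [0.5→2.5]: (20.53+36.48)/2 × 2 = 57.01
  [2.5→5.5]: (36.48+24.79)/2 × 3 = 91.905
  [5.5→11.5]: (24.79+9.39)/2 × 6 = 102.54
  [11.5→11.75]: (9.39+9.01)/2 × 0.25 = 2.3
  [11.75→17.75]: (9.01+3.39)/2 × 6 = 37.2
  Sum = 296.0875 mcg/mL·hr
F = (AUC_ev/D_ev)/(AUC_iv/D_iv) = (296.0875/10)/(1320/10) = 29.60875/132 = 0.2243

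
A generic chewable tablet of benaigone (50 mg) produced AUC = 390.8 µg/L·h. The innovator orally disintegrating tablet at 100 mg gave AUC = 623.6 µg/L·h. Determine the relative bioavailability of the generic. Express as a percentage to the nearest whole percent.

F_rel = 125%

F_rel = (AUC_test/D_test) / (AUC_ref/D_ref)
      = (390.8/50) / (623.6/100)
      = 7.816 / 6.236 = 1.2534 = 125.34%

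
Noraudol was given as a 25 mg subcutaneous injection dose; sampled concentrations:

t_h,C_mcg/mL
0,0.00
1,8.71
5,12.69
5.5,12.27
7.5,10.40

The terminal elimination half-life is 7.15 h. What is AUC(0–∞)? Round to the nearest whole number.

AUC = 183 mcg/mL·h

Trapezoidal AUC_0→7.5:
  [0→1]: (0.00+8.71)/2 × 1 = 4.355
  [1→5]: (8.71+12.69)/2 × 4 = 42.8
  [5→5.5]: (12.69+12.27)/2 × 0.5 = 6.24
  [5.5→7.5]: (12.27+10.40)/2 × 2 = 22.67
  Sum = 76.065 mcg/mL·h
k_e = ln2 / t½ = 0.693147 / 7.15 = 0.0969 h^-1
Extrapolated tail: C_last / k_e = 10.40 / 0.0969 = 107.327
AUC_0→∞ = 76.065 + 107.327 = 183.392 mcg/mL·h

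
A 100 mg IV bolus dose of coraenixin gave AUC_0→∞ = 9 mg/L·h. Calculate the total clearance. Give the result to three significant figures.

CL = Dose_iv / AUC_0→∞
   = 100 / 9 = 11.1111 L/h

CL = 11.1 L/h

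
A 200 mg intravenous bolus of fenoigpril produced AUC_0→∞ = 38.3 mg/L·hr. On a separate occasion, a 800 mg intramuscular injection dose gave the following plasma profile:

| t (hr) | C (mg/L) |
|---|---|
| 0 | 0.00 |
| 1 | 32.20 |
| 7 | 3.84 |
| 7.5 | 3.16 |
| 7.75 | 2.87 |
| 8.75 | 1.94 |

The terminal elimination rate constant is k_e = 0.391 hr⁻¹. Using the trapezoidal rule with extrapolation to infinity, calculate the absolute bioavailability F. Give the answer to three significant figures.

F = 0.875

Trapezoidal AUC_0→8.75 (intramuscular injection):
  [0→1]: (0.00+32.20)/2 × 1 = 16.1
  [1→7]: (32.20+3.84)/2 × 6 = 108.12
  [7→7.5]: (3.84+3.16)/2 × 0.5 = 1.75
  [7.5→7.75]: (3.16+2.87)/2 × 0.25 = 0.75375
  [7.75→8.75]: (2.87+1.94)/2 × 1 = 2.405
  Sum = 129.12875 mg/L·hr
Tail: C_last/k_e = 1.94/0.391 = 4.962
AUC_0→∞ (intramuscular injection) = 129.12875 + 4.962 = 134.09075 mg/L·hr
F = (AUC_ev/D_ev)/(AUC_iv/D_iv) = (134.09075/800)/(38.3/200) = 0.167613/0.1915 = 0.8753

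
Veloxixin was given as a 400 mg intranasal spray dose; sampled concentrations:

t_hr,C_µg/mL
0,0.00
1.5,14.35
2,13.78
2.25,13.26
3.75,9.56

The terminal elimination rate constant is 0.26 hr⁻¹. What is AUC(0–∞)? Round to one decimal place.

Trapezoidal AUC_0→3.75:
  [0→1.5]: (0.00+14.35)/2 × 1.5 = 10.7625
  [1.5→2]: (14.35+13.78)/2 × 0.5 = 7.0325
  [2→2.25]: (13.78+13.26)/2 × 0.25 = 3.38
  [2.25→3.75]: (13.26+9.56)/2 × 1.5 = 17.115
  Sum = 38.29 µg/mL·hr
Extrapolated tail: C_last / k_e = 9.56 / 0.26 = 36.769
AUC_0→∞ = 38.29 + 36.769 = 75.059 µg/mL·hr

AUC = 75.1 µg/mL·hr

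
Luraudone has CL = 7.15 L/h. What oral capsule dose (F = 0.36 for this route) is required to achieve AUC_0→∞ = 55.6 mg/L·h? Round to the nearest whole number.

Dose = CL × AUC_0→∞ / F
     = 7.15 × 55.6 / 0.36 = 1104.28 mg

Dose = 1104 mg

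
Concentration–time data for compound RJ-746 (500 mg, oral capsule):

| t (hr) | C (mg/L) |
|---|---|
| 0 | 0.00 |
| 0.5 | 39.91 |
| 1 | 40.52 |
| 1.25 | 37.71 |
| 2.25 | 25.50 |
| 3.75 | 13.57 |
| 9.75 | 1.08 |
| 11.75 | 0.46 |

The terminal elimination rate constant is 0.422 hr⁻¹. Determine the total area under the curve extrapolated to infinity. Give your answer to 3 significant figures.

AUC = 147 mg/L·hr

Trapezoidal AUC_0→11.75:
  [0→0.5]: (0.00+39.91)/2 × 0.5 = 9.9775
  [0.5→1]: (39.91+40.52)/2 × 0.5 = 20.1075
  [1→1.25]: (40.52+37.71)/2 × 0.25 = 9.77875
  [1.25→2.25]: (37.71+25.50)/2 × 1 = 31.605
  [2.25→3.75]: (25.50+13.57)/2 × 1.5 = 29.3025
  [3.75→9.75]: (13.57+1.08)/2 × 6 = 43.95
  [9.75→11.75]: (1.08+0.46)/2 × 2 = 1.54
  Sum = 146.26125 mg/L·hr
Extrapolated tail: C_last / k_e = 0.46 / 0.422 = 1.090
AUC_0→∞ = 146.26125 + 1.090 = 147.35125 mg/L·hr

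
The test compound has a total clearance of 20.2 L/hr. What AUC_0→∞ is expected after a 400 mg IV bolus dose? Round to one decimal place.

AUC_0→∞ = Dose_iv / CL
        = 400 / 20.2 = 19.802 mg/L·hr

AUC = 19.8 mg/L·hr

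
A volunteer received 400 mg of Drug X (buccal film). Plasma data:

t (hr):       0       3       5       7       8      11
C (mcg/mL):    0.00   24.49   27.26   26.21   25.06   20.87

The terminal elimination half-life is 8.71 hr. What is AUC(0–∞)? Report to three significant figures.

Trapezoidal AUC_0→11:
  [0→3]: (0.00+24.49)/2 × 3 = 36.735
  [3→5]: (24.49+27.26)/2 × 2 = 51.75
  [5→7]: (27.26+26.21)/2 × 2 = 53.47
  [7→8]: (26.21+25.06)/2 × 1 = 25.635
  [8→11]: (25.06+20.87)/2 × 3 = 68.895
  Sum = 236.485 mcg/mL·hr
k_e = ln2 / t½ = 0.693147 / 8.71 = 0.0796 hr^-1
Extrapolated tail: C_last / k_e = 20.87 / 0.0796 = 262.186
AUC_0→∞ = 236.485 + 262.186 = 498.671 mcg/mL·hr

AUC = 499 mcg/mL·hr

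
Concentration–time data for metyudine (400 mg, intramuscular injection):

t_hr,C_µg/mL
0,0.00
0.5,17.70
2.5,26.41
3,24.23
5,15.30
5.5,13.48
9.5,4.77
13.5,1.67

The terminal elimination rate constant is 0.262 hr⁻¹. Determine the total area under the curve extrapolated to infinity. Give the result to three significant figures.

AUC = 164 µg/mL·hr

Trapezoidal AUC_0→13.5:
  [0→0.5]: (0.00+17.70)/2 × 0.5 = 4.425
  [0.5→2.5]: (17.70+26.41)/2 × 2 = 44.11
  [2.5→3]: (26.41+24.23)/2 × 0.5 = 12.66
  [3→5]: (24.23+15.30)/2 × 2 = 39.53
  [5→5.5]: (15.30+13.48)/2 × 0.5 = 7.195
  [5.5→9.5]: (13.48+4.77)/2 × 4 = 36.5
  [9.5→13.5]: (4.77+1.67)/2 × 4 = 12.88
  Sum = 157.3 µg/mL·hr
Extrapolated tail: C_last / k_e = 1.67 / 0.262 = 6.374
AUC_0→∞ = 157.3 + 6.374 = 163.674 µg/mL·hr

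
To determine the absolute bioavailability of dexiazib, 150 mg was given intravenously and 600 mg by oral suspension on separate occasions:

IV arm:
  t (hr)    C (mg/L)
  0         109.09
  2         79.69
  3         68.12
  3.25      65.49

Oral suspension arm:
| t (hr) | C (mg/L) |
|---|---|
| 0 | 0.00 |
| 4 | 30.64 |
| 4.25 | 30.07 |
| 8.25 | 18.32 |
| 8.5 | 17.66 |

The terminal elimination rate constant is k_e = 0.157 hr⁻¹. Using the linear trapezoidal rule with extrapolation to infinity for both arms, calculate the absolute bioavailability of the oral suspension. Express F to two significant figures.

Trapezoidal AUC_0→3.25 (IV):
  [0→2]: (109.09+79.69)/2 × 2 = 188.78
  [2→3]: (79.69+68.12)/2 × 1 = 73.905
  [3→3.25]: (68.12+65.49)/2 × 0.25 = 16.70125
  Sum = 279.38625 mg/L·hr
IV tail: 65.49/0.157 = 417.134; AUC_iv,0→∞ = 279.38625 + 417.134 = 696.52025 mg/L·hr
Trapezoidal AUC_0→8.5 (oral suspension):
  [0→4]: (0.00+30.64)/2 × 4 = 61.28
  [4→4.25]: (30.64+30.07)/2 × 0.25 = 7.58875
  [4.25→8.25]: (30.07+18.32)/2 × 4 = 96.78
  [8.25→8.5]: (18.32+17.66)/2 × 0.25 = 4.4975
  Sum = 170.14625 mg/L·hr
oral suspension tail: 17.66/0.157 = 112.484; AUC_ev,0→∞ = 170.14625 + 112.484 = 282.63025 mg/L·hr
F = (AUC_ev/D_ev)/(AUC_iv/D_iv) = (282.63025/600)/(696.52025/150) = 0.47105/4.64347 = 0.1014

F = 0.10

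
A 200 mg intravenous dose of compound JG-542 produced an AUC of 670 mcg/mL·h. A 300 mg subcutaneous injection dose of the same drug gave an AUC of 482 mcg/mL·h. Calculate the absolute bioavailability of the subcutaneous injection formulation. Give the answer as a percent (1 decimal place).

F = (AUC_ev / D_ev) / (AUC_iv / D_iv)
  = (482/300) / (670/200)
  = 1.60667 / 3.35 = 0.4796
  = 47.96%

F = 48.0%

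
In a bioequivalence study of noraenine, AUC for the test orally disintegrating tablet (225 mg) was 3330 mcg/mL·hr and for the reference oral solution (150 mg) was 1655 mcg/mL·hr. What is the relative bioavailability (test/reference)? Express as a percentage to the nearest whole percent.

F_rel = (AUC_test/D_test) / (AUC_ref/D_ref)
      = (3330/225) / (1655/150)
      = 14.8 / 11.0333 = 1.3414 = 134.14%

F_rel = 134%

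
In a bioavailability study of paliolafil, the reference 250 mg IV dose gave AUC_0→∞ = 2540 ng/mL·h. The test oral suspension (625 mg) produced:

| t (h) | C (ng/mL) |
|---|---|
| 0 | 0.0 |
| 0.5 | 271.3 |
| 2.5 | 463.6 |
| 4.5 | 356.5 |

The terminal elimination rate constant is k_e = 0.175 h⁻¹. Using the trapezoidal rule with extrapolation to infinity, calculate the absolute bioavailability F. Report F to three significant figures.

F = 0.576

Trapezoidal AUC_0→4.5 (oral suspension):
  [0→0.5]: (0.0+271.3)/2 × 0.5 = 67.825
  [0.5→2.5]: (271.3+463.6)/2 × 2 = 734.9
  [2.5→4.5]: (463.6+356.5)/2 × 2 = 820.1
  Sum = 1622.825 ng/mL·h
Tail: C_last/k_e = 356.5/0.175 = 2037.143
AUC_0→∞ (oral suspension) = 1622.825 + 2037.143 = 3659.968 ng/mL·h
F = (AUC_ev/D_ev)/(AUC_iv/D_iv) = (3659.968/625)/(2540/250) = 5.8559488/10.16 = 0.5764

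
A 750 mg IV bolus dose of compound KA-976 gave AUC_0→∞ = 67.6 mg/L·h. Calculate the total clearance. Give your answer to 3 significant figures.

CL = 11.1 L/h

CL = Dose_iv / AUC_0→∞
   = 750 / 67.6 = 11.0947 L/h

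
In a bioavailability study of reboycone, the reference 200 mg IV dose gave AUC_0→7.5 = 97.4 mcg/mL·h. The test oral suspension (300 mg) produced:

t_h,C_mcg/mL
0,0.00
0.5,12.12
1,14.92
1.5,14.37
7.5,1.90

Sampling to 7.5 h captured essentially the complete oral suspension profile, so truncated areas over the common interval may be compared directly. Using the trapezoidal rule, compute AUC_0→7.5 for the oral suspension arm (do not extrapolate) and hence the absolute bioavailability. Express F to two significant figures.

Trapezoidal AUC_0→7.5 (oral suspension):
  [0→0.5]: (0.00+12.12)/2 × 0.5 = 3.03
  [0.5→1]: (12.12+14.92)/2 × 0.5 = 6.76
  [1→1.5]: (14.92+14.37)/2 × 0.5 = 7.3225
  [1.5→7.5]: (14.37+1.90)/2 × 6 = 48.81
  Sum = 65.9225 mcg/mL·h
F = (AUC_ev/D_ev)/(AUC_iv/D_iv) = (65.9225/300)/(97.4/200) = 0.219742/0.487 = 0.4512

F = 0.45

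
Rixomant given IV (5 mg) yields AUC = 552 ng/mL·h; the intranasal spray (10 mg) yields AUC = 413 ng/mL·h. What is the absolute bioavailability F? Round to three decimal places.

F = 0.374

F = (AUC_ev / D_ev) / (AUC_iv / D_iv)
  = (413/10) / (552/5)
  = 41.3 / 110.4 = 0.3741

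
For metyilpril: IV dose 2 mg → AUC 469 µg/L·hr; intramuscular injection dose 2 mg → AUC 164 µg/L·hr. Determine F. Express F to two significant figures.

F = (AUC_ev / D_ev) / (AUC_iv / D_iv)
  = (164/2) / (469/2)
  = 82 / 234.5 = 0.3497

F = 0.35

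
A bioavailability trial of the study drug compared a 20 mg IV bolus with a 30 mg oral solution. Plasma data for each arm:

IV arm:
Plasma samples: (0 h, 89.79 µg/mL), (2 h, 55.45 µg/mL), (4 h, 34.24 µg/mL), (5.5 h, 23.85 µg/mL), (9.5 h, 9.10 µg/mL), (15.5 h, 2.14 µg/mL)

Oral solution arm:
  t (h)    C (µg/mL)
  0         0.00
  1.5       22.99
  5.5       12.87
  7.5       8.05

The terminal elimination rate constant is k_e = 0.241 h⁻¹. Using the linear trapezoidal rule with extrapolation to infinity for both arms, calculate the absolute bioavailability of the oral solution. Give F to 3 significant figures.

Trapezoidal AUC_0→15.5 (IV):
  [0→2]: (89.79+55.45)/2 × 2 = 145.24
  [2→4]: (55.45+34.24)/2 × 2 = 89.69
  [4→5.5]: (34.24+23.85)/2 × 1.5 = 43.5675
  [5.5→9.5]: (23.85+9.10)/2 × 4 = 65.9
  [9.5→15.5]: (9.10+2.14)/2 × 6 = 33.72
  Sum = 378.1175 µg/mL·h
IV tail: 2.14/0.241 = 8.880; AUC_iv,0→∞ = 378.1175 + 8.880 = 386.9975 µg/mL·h
Trapezoidal AUC_0→7.5 (oral solution):
  [0→1.5]: (0.00+22.99)/2 × 1.5 = 17.2425
  [1.5→5.5]: (22.99+12.87)/2 × 4 = 71.72
  [5.5→7.5]: (12.87+8.05)/2 × 2 = 20.92
  Sum = 109.8825 µg/mL·h
oral solution tail: 8.05/0.241 = 33.402; AUC_ev,0→∞ = 109.8825 + 33.402 = 143.2845 µg/mL·h
F = (AUC_ev/D_ev)/(AUC_iv/D_iv) = (143.2845/30)/(386.9975/20) = 4.77615/19.349875 = 0.2468

F = 0.247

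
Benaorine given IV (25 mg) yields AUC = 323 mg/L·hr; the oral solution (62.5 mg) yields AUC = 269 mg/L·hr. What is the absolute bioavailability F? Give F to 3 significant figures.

F = 0.333

F = (AUC_ev / D_ev) / (AUC_iv / D_iv)
  = (269/62.5) / (323/25)
  = 4.304 / 12.92 = 0.3331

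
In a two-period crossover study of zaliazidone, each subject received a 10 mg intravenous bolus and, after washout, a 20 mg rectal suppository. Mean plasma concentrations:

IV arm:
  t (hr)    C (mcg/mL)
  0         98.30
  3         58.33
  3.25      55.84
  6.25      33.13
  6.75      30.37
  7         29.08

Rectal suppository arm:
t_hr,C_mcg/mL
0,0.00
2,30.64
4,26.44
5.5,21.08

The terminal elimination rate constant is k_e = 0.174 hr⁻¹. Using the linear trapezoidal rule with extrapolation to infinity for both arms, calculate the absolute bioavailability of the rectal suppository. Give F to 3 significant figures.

Trapezoidal AUC_0→7 (IV):
  [0→3]: (98.30+58.33)/2 × 3 = 234.945
  [3→3.25]: (58.33+55.84)/2 × 0.25 = 14.27125
  [3.25→6.25]: (55.84+33.13)/2 × 3 = 133.455
  [6.25→6.75]: (33.13+30.37)/2 × 0.5 = 15.875
  [6.75→7]: (30.37+29.08)/2 × 0.25 = 7.43125
  Sum = 405.9775 mcg/mL·hr
IV tail: 29.08/0.174 = 167.126; AUC_iv,0→∞ = 405.9775 + 167.126 = 573.1035 mcg/mL·hr
Trapezoidal AUC_0→5.5 (rectal suppository):
  [0→2]: (0.00+30.64)/2 × 2 = 30.64
  [2→4]: (30.64+26.44)/2 × 2 = 57.08
  [4→5.5]: (26.44+21.08)/2 × 1.5 = 35.64
  Sum = 123.36 mcg/mL·hr
rectal suppository tail: 21.08/0.174 = 121.149; AUC_ev,0→∞ = 123.36 + 121.149 = 244.509 mcg/mL·hr
F = (AUC_ev/D_ev)/(AUC_iv/D_iv) = (244.509/20)/(573.1035/10) = 12.22545/57.31035 = 0.2133

F = 0.213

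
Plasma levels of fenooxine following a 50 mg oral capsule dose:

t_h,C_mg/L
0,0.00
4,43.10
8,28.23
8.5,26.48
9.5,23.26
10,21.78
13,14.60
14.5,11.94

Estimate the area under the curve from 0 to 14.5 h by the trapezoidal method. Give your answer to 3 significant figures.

Trapezoidal AUC_0→14.5:
  [0→4]: (0.00+43.10)/2 × 4 = 86.2
  [4→8]: (43.10+28.23)/2 × 4 = 142.66
  [8→8.5]: (28.23+26.48)/2 × 0.5 = 13.6775
  [8.5→9.5]: (26.48+23.26)/2 × 1 = 24.87
  [9.5→10]: (23.26+21.78)/2 × 0.5 = 11.26
  [10→13]: (21.78+14.60)/2 × 3 = 54.57
  [13→14.5]: (14.60+11.94)/2 × 1.5 = 19.905
  Sum = 353.1425 mg/L·h

AUC = 353 mg/L·h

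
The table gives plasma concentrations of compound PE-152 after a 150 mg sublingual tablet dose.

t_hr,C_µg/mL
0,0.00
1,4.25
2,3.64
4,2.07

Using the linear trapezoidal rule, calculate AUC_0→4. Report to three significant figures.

Trapezoidal AUC_0→4:
  [0→1]: (0.00+4.25)/2 × 1 = 2.125
  [1→2]: (4.25+3.64)/2 × 1 = 3.945
  [2→4]: (3.64+2.07)/2 × 2 = 5.71
  Sum = 11.78 µg/mL·hr

AUC = 11.8 µg/mL·hr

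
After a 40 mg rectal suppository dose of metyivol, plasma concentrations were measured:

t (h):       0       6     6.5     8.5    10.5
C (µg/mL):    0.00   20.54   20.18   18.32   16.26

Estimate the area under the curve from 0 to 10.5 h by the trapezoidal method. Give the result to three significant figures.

AUC = 145 µg/mL·h

Trapezoidal AUC_0→10.5:
  [0→6]: (0.00+20.54)/2 × 6 = 61.62
  [6→6.5]: (20.54+20.18)/2 × 0.5 = 10.18
  [6.5→8.5]: (20.18+18.32)/2 × 2 = 38.5
  [8.5→10.5]: (18.32+16.26)/2 × 2 = 34.58
  Sum = 144.88 µg/mL·h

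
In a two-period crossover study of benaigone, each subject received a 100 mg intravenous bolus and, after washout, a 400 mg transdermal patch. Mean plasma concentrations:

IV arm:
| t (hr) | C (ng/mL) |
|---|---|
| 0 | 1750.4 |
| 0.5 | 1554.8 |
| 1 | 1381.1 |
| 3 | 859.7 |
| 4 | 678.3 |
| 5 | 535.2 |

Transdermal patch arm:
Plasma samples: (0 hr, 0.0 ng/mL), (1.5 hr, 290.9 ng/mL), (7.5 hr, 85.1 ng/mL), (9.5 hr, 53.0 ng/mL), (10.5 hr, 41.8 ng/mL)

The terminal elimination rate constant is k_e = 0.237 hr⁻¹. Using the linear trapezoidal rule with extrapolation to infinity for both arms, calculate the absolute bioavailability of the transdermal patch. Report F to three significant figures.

F = 0.0574

Trapezoidal AUC_0→5 (IV):
  [0→0.5]: (1750.4+1554.8)/2 × 0.5 = 826.3
  [0.5→1]: (1554.8+1381.1)/2 × 0.5 = 733.975
  [1→3]: (1381.1+859.7)/2 × 2 = 2240.8
  [3→4]: (859.7+678.3)/2 × 1 = 769.0
  [4→5]: (678.3+535.2)/2 × 1 = 606.75
  Sum = 5176.825 ng/mL·hr
IV tail: 535.2/0.237 = 2258.228; AUC_iv,0→∞ = 5176.825 + 2258.228 = 7435.053 ng/mL·hr
Trapezoidal AUC_0→10.5 (transdermal patch):
  [0→1.5]: (0.0+290.9)/2 × 1.5 = 218.175
  [1.5→7.5]: (290.9+85.1)/2 × 6 = 1128.0
  [7.5→9.5]: (85.1+53.0)/2 × 2 = 138.1
  [9.5→10.5]: (53.0+41.8)/2 × 1 = 47.4
  Sum = 1531.675 ng/mL·hr
transdermal patch tail: 41.8/0.237 = 176.371; AUC_ev,0→∞ = 1531.675 + 176.371 = 1708.046 ng/mL·hr
F = (AUC_ev/D_ev)/(AUC_iv/D_iv) = (1708.046/400)/(7435.053/100) = 4.270115/74.35053 = 0.0574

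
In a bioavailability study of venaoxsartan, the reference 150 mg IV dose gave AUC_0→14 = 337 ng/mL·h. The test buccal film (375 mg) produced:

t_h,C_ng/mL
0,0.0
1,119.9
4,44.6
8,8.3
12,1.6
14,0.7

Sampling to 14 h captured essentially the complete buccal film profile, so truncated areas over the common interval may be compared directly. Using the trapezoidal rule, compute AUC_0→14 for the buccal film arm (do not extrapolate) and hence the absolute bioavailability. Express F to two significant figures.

Trapezoidal AUC_0→14 (buccal film):
  [0→1]: (0.0+119.9)/2 × 1 = 59.95
  [1→4]: (119.9+44.6)/2 × 3 = 246.75
  [4→8]: (44.6+8.3)/2 × 4 = 105.8
  [8→12]: (8.3+1.6)/2 × 4 = 19.8
  [12→14]: (1.6+0.7)/2 × 2 = 2.3
  Sum = 434.6 ng/mL·h
F = (AUC_ev/D_ev)/(AUC_iv/D_iv) = (434.6/375)/(337/150) = 1.15893/2.24667 = 0.5158

F = 0.52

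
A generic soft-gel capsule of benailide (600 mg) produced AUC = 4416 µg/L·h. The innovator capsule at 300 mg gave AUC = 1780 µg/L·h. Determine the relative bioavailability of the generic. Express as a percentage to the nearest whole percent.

F_rel = (AUC_test/D_test) / (AUC_ref/D_ref)
      = (4416/600) / (1780/300)
      = 7.36 / 5.93333 = 1.2405 = 124.05%

F_rel = 124%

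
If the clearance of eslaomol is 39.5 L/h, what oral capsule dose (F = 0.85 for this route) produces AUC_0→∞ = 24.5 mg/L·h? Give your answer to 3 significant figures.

Dose = 1140 mg

Dose = CL × AUC_0→∞ / F
     = 39.5 × 24.5 / 0.85 = 1138.53 mg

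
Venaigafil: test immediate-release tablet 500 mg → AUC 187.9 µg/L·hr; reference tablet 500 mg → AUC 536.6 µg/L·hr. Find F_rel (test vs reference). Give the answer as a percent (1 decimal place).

F_rel = (AUC_test/D_test) / (AUC_ref/D_ref)
      = (187.9/500) / (536.6/500)
      = 0.3758 / 1.0732 = 0.3502 = 35.02%

F_rel = 35.0%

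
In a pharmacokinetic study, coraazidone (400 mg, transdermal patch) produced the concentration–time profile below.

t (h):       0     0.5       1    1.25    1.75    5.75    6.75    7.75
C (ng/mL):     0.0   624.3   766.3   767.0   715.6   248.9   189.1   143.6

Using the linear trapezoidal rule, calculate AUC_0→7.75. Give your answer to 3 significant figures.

AUC = 3380 ng/mL·h

Trapezoidal AUC_0→7.75:
  [0→0.5]: (0.0+624.3)/2 × 0.5 = 156.075
  [0.5→1]: (624.3+766.3)/2 × 0.5 = 347.65
  [1→1.25]: (766.3+767.0)/2 × 0.25 = 191.6625
  [1.25→1.75]: (767.0+715.6)/2 × 0.5 = 370.65
  [1.75→5.75]: (715.6+248.9)/2 × 4 = 1929.0
  [5.75→6.75]: (248.9+189.1)/2 × 1 = 219.0
  [6.75→7.75]: (189.1+143.6)/2 × 1 = 166.35
  Sum = 3380.3875 ng/mL·h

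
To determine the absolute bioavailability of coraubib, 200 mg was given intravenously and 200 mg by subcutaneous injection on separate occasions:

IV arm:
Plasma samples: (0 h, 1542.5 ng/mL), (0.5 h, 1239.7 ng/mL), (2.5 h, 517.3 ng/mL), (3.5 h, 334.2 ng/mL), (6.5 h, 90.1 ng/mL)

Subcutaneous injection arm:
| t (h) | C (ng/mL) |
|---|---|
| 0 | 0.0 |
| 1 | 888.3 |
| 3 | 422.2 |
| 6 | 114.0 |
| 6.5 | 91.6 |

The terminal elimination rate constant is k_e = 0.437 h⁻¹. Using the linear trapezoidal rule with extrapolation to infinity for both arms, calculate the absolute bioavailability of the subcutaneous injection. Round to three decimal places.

F = 0.758

Trapezoidal AUC_0→6.5 (IV):
  [0→0.5]: (1542.5+1239.7)/2 × 0.5 = 695.55
  [0.5→2.5]: (1239.7+517.3)/2 × 2 = 1757.0
  [2.5→3.5]: (517.3+334.2)/2 × 1 = 425.75
  [3.5→6.5]: (334.2+90.1)/2 × 3 = 636.45
  Sum = 3514.75 ng/mL·h
IV tail: 90.1/0.437 = 206.178; AUC_iv,0→∞ = 3514.75 + 206.178 = 3720.928 ng/mL·h
Trapezoidal AUC_0→6.5 (subcutaneous injection):
  [0→1]: (0.0+888.3)/2 × 1 = 444.15
  [1→3]: (888.3+422.2)/2 × 2 = 1310.5
  [3→6]: (422.2+114.0)/2 × 3 = 804.3
  [6→6.5]: (114.0+91.6)/2 × 0.5 = 51.4
  Sum = 2610.35 ng/mL·h
subcutaneous injection tail: 91.6/0.437 = 209.611; AUC_ev,0→∞ = 2610.35 + 209.611 = 2819.961 ng/mL·h
F = (AUC_ev/D_ev)/(AUC_iv/D_iv) = (2819.961/200)/(3720.928/200) = 14.099805/18.60464 = 0.7579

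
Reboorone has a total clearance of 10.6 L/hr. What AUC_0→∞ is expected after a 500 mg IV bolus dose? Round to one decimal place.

AUC = 47.2 mg/L·hr

AUC_0→∞ = Dose_iv / CL
        = 500 / 10.6 = 47.1698 mg/L·hr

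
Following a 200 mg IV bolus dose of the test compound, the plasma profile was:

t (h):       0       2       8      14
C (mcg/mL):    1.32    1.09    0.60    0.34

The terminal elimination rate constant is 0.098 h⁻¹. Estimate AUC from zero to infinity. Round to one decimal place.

AUC = 13.8 mcg/mL·h

Trapezoidal AUC_0→14:
  [0→2]: (1.32+1.09)/2 × 2 = 2.41
  [2→8]: (1.09+0.60)/2 × 6 = 5.07
  [8→14]: (0.60+0.34)/2 × 6 = 2.82
  Sum = 10.3 mcg/mL·h
Extrapolated tail: C_last / k_e = 0.34 / 0.098 = 3.469
AUC_0→∞ = 10.3 + 3.469 = 13.769 mcg/mL·h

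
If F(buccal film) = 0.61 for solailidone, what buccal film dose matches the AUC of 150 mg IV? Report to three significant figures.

D_buccal = 246 mg

For equal systemic exposure: F × D_ev = D_iv
D_ev = D_iv / F = 150 / 0.61 = 245.902 mg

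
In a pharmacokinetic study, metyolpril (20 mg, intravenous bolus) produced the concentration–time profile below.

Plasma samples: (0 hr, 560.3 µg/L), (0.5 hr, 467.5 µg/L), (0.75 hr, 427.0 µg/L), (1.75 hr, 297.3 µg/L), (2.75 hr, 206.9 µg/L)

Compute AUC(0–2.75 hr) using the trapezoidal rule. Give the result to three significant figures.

AUC = 983 µg/L·hr

Trapezoidal AUC_0→2.75:
  [0→0.5]: (560.3+467.5)/2 × 0.5 = 256.95
  [0.5→0.75]: (467.5+427.0)/2 × 0.25 = 111.8125
  [0.75→1.75]: (427.0+297.3)/2 × 1 = 362.15
  [1.75→2.75]: (297.3+206.9)/2 × 1 = 252.1
  Sum = 983.0125 µg/L·hr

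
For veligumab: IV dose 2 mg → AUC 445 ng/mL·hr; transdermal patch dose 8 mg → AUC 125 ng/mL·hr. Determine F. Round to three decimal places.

F = 0.070

F = (AUC_ev / D_ev) / (AUC_iv / D_iv)
  = (125/8) / (445/2)
  = 15.625 / 222.5 = 0.0702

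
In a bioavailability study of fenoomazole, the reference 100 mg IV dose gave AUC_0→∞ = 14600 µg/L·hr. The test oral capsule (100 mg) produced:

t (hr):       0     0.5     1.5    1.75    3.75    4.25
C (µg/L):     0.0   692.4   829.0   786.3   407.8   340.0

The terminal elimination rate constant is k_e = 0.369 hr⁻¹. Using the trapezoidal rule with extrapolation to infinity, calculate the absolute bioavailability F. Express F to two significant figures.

Trapezoidal AUC_0→4.25 (oral capsule):
  [0→0.5]: (0.0+692.4)/2 × 0.5 = 173.1
  [0.5→1.5]: (692.4+829.0)/2 × 1 = 760.7
  [1.5→1.75]: (829.0+786.3)/2 × 0.25 = 201.9125
  [1.75→3.75]: (786.3+407.8)/2 × 2 = 1194.1
  [3.75→4.25]: (407.8+340.0)/2 × 0.5 = 186.95
  Sum = 2516.7625 µg/L·hr
Tail: C_last/k_e = 340.0/0.369 = 921.409
AUC_0→∞ (oral capsule) = 2516.7625 + 921.409 = 3438.1715 µg/L·hr
F = (AUC_ev/D_ev)/(AUC_iv/D_iv) = (3438.1715/100)/(14600/100) = 34.381715/146 = 0.2355

F = 0.24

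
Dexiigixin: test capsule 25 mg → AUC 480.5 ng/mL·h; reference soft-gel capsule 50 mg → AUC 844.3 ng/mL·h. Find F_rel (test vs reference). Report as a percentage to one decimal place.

F_rel = 113.8%

F_rel = (AUC_test/D_test) / (AUC_ref/D_ref)
      = (480.5/25) / (844.3/50)
      = 19.22 / 16.886 = 1.1382 = 113.82%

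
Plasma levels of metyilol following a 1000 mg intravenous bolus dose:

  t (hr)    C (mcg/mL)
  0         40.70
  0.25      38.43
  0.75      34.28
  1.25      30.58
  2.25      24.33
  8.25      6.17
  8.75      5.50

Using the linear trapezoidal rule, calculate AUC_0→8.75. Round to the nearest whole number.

Trapezoidal AUC_0→8.75:
  [0→0.25]: (40.70+38.43)/2 × 0.25 = 9.89125
  [0.25→0.75]: (38.43+34.28)/2 × 0.5 = 18.1775
  [0.75→1.25]: (34.28+30.58)/2 × 0.5 = 16.215
  [1.25→2.25]: (30.58+24.33)/2 × 1 = 27.455
  [2.25→8.25]: (24.33+6.17)/2 × 6 = 91.5
  [8.25→8.75]: (6.17+5.50)/2 × 0.5 = 2.9175
  Sum = 166.15625 mcg/mL·hr

AUC = 166 mcg/mL·hr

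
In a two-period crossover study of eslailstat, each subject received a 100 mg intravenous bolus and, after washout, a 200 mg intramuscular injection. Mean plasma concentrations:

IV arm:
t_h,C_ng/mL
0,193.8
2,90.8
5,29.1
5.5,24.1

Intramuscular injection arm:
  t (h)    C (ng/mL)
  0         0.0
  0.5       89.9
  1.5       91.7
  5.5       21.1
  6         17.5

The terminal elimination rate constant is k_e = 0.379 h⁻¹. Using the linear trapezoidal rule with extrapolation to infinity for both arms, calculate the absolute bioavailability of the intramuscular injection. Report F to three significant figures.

F = 0.365

Trapezoidal AUC_0→5.5 (IV):
  [0→2]: (193.8+90.8)/2 × 2 = 284.6
  [2→5]: (90.8+29.1)/2 × 3 = 179.85
  [5→5.5]: (29.1+24.1)/2 × 0.5 = 13.3
  Sum = 477.75 ng/mL·h
IV tail: 24.1/0.379 = 63.588; AUC_iv,0→∞ = 477.75 + 63.588 = 541.338 ng/mL·h
Trapezoidal AUC_0→6 (intramuscular injection):
  [0→0.5]: (0.0+89.9)/2 × 0.5 = 22.475
  [0.5→1.5]: (89.9+91.7)/2 × 1 = 90.8
  [1.5→5.5]: (91.7+21.1)/2 × 4 = 225.6
  [5.5→6]: (21.1+17.5)/2 × 0.5 = 9.65
  Sum = 348.525 ng/mL·h
intramuscular injection tail: 17.5/0.379 = 46.174; AUC_ev,0→∞ = 348.525 + 46.174 = 394.699 ng/mL·h
F = (AUC_ev/D_ev)/(AUC_iv/D_iv) = (394.699/200)/(541.338/100) = 1.973495/5.41338 = 0.3646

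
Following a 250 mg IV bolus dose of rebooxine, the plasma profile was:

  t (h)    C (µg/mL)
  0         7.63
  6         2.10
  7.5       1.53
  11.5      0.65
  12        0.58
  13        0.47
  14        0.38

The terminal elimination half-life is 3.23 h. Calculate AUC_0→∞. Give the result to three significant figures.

Trapezoidal AUC_0→14:
  [0→6]: (7.63+2.10)/2 × 6 = 29.19
  [6→7.5]: (2.10+1.53)/2 × 1.5 = 2.7225
  [7.5→11.5]: (1.53+0.65)/2 × 4 = 4.36
  [11.5→12]: (0.65+0.58)/2 × 0.5 = 0.3075
  [12→13]: (0.58+0.47)/2 × 1 = 0.525
  [13→14]: (0.47+0.38)/2 × 1 = 0.425
  Sum = 37.53 µg/mL·h
k_e = ln2 / t½ = 0.693147 / 3.23 = 0.2146 h^-1
Extrapolated tail: C_last / k_e = 0.38 / 0.2146 = 1.771
AUC_0→∞ = 37.53 + 1.771 = 39.301 µg/mL·h

AUC = 39.3 µg/mL·h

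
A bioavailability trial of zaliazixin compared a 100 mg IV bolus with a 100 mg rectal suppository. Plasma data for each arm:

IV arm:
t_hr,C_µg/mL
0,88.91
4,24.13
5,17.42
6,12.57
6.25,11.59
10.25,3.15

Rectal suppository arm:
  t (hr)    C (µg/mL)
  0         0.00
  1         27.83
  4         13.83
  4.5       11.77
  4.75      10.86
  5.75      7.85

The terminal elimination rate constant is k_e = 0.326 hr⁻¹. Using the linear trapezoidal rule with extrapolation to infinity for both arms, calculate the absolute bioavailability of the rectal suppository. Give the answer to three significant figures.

Trapezoidal AUC_0→10.25 (IV):
  [0→4]: (88.91+24.13)/2 × 4 = 226.08
  [4→5]: (24.13+17.42)/2 × 1 = 20.775
  [5→6]: (17.42+12.57)/2 × 1 = 14.995
  [6→6.25]: (12.57+11.59)/2 × 0.25 = 3.02
  [6.25→10.25]: (11.59+3.15)/2 × 4 = 29.48
  Sum = 294.35 µg/mL·hr
IV tail: 3.15/0.326 = 9.663; AUC_iv,0→∞ = 294.35 + 9.663 = 304.013 µg/mL·hr
Trapezoidal AUC_0→5.75 (rectal suppository):
  [0→1]: (0.00+27.83)/2 × 1 = 13.915
  [1→4]: (27.83+13.83)/2 × 3 = 62.49
  [4→4.5]: (13.83+11.77)/2 × 0.5 = 6.4
  [4.5→4.75]: (11.77+10.86)/2 × 0.25 = 2.82875
  [4.75→5.75]: (10.86+7.85)/2 × 1 = 9.355
  Sum = 94.98875 µg/mL·hr
rectal suppository tail: 7.85/0.326 = 24.080; AUC_ev,0→∞ = 94.98875 + 24.080 = 119.06875 µg/mL·hr
F = (AUC_ev/D_ev)/(AUC_iv/D_iv) = (119.06875/100)/(304.013/100) = 1.1906875/3.04013 = 0.3917

F = 0.392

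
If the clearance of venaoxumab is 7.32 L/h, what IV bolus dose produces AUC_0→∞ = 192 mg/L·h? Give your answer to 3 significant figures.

Dose = 1410 mg

Dose_iv = CL × AUC_0→∞
     = 7.32 × 192 = 1405.44 mg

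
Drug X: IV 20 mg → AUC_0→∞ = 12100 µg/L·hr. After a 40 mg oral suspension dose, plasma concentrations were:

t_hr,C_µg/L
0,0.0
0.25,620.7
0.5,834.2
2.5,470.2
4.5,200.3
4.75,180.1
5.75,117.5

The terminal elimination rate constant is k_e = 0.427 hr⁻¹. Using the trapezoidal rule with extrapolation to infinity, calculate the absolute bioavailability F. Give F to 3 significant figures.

Trapezoidal AUC_0→5.75 (oral suspension):
  [0→0.25]: (0.0+620.7)/2 × 0.25 = 77.5875
  [0.25→0.5]: (620.7+834.2)/2 × 0.25 = 181.8625
  [0.5→2.5]: (834.2+470.2)/2 × 2 = 1304.4
  [2.5→4.5]: (470.2+200.3)/2 × 2 = 670.5
  [4.5→4.75]: (200.3+180.1)/2 × 0.25 = 47.55
  [4.75→5.75]: (180.1+117.5)/2 × 1 = 148.8
  Sum = 2430.7 µg/L·hr
Tail: C_last/k_e = 117.5/0.427 = 275.176
AUC_0→∞ (oral suspension) = 2430.7 + 275.176 = 2705.876 µg/L·hr
F = (AUC_ev/D_ev)/(AUC_iv/D_iv) = (2705.876/40)/(12100/20) = 67.6469/605 = 0.1118

F = 0.112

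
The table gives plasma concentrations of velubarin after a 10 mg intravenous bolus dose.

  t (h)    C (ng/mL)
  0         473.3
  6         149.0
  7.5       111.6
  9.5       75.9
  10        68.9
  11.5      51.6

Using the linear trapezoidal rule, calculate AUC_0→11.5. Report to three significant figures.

AUC = 2380 ng/mL·h

Trapezoidal AUC_0→11.5:
  [0→6]: (473.3+149.0)/2 × 6 = 1866.9
  [6→7.5]: (149.0+111.6)/2 × 1.5 = 195.45
  [7.5→9.5]: (111.6+75.9)/2 × 2 = 187.5
  [9.5→10]: (75.9+68.9)/2 × 0.5 = 36.2
  [10→11.5]: (68.9+51.6)/2 × 1.5 = 90.375
  Sum = 2376.425 ng/mL·h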